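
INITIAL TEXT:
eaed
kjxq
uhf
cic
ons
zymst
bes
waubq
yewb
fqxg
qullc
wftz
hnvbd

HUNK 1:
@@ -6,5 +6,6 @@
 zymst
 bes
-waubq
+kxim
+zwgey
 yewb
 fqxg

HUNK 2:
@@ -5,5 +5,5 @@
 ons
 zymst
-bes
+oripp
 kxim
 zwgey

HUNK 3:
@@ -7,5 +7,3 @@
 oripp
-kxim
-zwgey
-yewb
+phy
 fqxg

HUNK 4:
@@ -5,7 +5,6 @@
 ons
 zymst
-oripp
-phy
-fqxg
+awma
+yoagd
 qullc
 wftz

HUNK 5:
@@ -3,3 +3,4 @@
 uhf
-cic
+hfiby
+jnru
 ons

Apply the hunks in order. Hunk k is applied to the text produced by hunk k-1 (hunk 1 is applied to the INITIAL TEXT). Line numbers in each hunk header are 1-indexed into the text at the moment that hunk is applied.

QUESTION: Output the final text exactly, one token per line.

Answer: eaed
kjxq
uhf
hfiby
jnru
ons
zymst
awma
yoagd
qullc
wftz
hnvbd

Derivation:
Hunk 1: at line 6 remove [waubq] add [kxim,zwgey] -> 14 lines: eaed kjxq uhf cic ons zymst bes kxim zwgey yewb fqxg qullc wftz hnvbd
Hunk 2: at line 5 remove [bes] add [oripp] -> 14 lines: eaed kjxq uhf cic ons zymst oripp kxim zwgey yewb fqxg qullc wftz hnvbd
Hunk 3: at line 7 remove [kxim,zwgey,yewb] add [phy] -> 12 lines: eaed kjxq uhf cic ons zymst oripp phy fqxg qullc wftz hnvbd
Hunk 4: at line 5 remove [oripp,phy,fqxg] add [awma,yoagd] -> 11 lines: eaed kjxq uhf cic ons zymst awma yoagd qullc wftz hnvbd
Hunk 5: at line 3 remove [cic] add [hfiby,jnru] -> 12 lines: eaed kjxq uhf hfiby jnru ons zymst awma yoagd qullc wftz hnvbd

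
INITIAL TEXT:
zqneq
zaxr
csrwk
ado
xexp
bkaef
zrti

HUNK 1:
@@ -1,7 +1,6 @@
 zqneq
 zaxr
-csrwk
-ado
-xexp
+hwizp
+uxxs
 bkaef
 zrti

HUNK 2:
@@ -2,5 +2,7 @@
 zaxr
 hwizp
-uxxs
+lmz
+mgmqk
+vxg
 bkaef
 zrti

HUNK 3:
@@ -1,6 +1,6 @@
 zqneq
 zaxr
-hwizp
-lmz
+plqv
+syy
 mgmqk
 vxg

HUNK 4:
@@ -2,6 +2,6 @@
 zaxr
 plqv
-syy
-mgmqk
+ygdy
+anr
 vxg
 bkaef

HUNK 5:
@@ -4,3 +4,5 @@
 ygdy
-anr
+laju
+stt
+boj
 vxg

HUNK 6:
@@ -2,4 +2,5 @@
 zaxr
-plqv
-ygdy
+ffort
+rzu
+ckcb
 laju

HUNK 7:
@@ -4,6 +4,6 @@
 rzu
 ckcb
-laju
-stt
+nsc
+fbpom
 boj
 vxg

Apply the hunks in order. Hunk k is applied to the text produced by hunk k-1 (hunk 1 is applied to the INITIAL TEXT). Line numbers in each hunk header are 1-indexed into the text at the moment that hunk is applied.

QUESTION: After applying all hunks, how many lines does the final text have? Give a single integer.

Hunk 1: at line 1 remove [csrwk,ado,xexp] add [hwizp,uxxs] -> 6 lines: zqneq zaxr hwizp uxxs bkaef zrti
Hunk 2: at line 2 remove [uxxs] add [lmz,mgmqk,vxg] -> 8 lines: zqneq zaxr hwizp lmz mgmqk vxg bkaef zrti
Hunk 3: at line 1 remove [hwizp,lmz] add [plqv,syy] -> 8 lines: zqneq zaxr plqv syy mgmqk vxg bkaef zrti
Hunk 4: at line 2 remove [syy,mgmqk] add [ygdy,anr] -> 8 lines: zqneq zaxr plqv ygdy anr vxg bkaef zrti
Hunk 5: at line 4 remove [anr] add [laju,stt,boj] -> 10 lines: zqneq zaxr plqv ygdy laju stt boj vxg bkaef zrti
Hunk 6: at line 2 remove [plqv,ygdy] add [ffort,rzu,ckcb] -> 11 lines: zqneq zaxr ffort rzu ckcb laju stt boj vxg bkaef zrti
Hunk 7: at line 4 remove [laju,stt] add [nsc,fbpom] -> 11 lines: zqneq zaxr ffort rzu ckcb nsc fbpom boj vxg bkaef zrti
Final line count: 11

Answer: 11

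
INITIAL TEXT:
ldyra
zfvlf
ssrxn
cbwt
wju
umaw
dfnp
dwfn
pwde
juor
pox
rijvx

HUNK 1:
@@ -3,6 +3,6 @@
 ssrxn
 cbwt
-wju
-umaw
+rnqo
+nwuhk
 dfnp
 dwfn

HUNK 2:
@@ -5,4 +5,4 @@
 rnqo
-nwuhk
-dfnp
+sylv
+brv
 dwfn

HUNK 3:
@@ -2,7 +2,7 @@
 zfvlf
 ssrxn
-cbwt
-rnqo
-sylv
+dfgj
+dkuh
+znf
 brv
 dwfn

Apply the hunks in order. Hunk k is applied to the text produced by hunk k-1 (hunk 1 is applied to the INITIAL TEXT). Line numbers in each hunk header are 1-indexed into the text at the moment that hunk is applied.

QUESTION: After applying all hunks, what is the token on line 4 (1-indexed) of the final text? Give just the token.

Answer: dfgj

Derivation:
Hunk 1: at line 3 remove [wju,umaw] add [rnqo,nwuhk] -> 12 lines: ldyra zfvlf ssrxn cbwt rnqo nwuhk dfnp dwfn pwde juor pox rijvx
Hunk 2: at line 5 remove [nwuhk,dfnp] add [sylv,brv] -> 12 lines: ldyra zfvlf ssrxn cbwt rnqo sylv brv dwfn pwde juor pox rijvx
Hunk 3: at line 2 remove [cbwt,rnqo,sylv] add [dfgj,dkuh,znf] -> 12 lines: ldyra zfvlf ssrxn dfgj dkuh znf brv dwfn pwde juor pox rijvx
Final line 4: dfgj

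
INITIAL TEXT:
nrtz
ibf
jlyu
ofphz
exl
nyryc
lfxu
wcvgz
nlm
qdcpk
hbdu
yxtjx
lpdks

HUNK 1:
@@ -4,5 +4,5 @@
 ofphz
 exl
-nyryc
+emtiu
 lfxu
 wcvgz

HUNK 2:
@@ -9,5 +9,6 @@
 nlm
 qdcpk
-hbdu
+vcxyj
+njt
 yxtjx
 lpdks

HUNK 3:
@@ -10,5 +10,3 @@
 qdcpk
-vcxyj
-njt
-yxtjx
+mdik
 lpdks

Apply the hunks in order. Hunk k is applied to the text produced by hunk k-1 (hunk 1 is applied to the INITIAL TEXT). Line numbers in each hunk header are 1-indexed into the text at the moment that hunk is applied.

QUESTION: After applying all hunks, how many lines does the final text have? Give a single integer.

Answer: 12

Derivation:
Hunk 1: at line 4 remove [nyryc] add [emtiu] -> 13 lines: nrtz ibf jlyu ofphz exl emtiu lfxu wcvgz nlm qdcpk hbdu yxtjx lpdks
Hunk 2: at line 9 remove [hbdu] add [vcxyj,njt] -> 14 lines: nrtz ibf jlyu ofphz exl emtiu lfxu wcvgz nlm qdcpk vcxyj njt yxtjx lpdks
Hunk 3: at line 10 remove [vcxyj,njt,yxtjx] add [mdik] -> 12 lines: nrtz ibf jlyu ofphz exl emtiu lfxu wcvgz nlm qdcpk mdik lpdks
Final line count: 12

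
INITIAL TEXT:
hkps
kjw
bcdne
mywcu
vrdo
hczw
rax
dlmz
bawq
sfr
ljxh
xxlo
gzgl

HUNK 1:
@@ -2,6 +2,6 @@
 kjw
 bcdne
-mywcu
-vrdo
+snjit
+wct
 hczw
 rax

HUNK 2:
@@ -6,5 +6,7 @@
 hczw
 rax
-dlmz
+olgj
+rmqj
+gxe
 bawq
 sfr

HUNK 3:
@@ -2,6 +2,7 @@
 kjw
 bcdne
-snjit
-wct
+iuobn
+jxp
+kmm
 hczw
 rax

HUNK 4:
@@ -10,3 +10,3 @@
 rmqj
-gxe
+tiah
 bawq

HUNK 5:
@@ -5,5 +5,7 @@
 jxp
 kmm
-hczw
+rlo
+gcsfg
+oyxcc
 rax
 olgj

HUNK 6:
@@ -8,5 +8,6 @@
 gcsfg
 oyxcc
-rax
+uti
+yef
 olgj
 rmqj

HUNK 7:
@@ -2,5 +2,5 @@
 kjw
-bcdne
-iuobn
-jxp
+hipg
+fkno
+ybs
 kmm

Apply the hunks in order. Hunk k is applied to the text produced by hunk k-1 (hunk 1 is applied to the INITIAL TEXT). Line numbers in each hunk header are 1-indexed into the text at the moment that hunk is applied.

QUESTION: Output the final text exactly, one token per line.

Hunk 1: at line 2 remove [mywcu,vrdo] add [snjit,wct] -> 13 lines: hkps kjw bcdne snjit wct hczw rax dlmz bawq sfr ljxh xxlo gzgl
Hunk 2: at line 6 remove [dlmz] add [olgj,rmqj,gxe] -> 15 lines: hkps kjw bcdne snjit wct hczw rax olgj rmqj gxe bawq sfr ljxh xxlo gzgl
Hunk 3: at line 2 remove [snjit,wct] add [iuobn,jxp,kmm] -> 16 lines: hkps kjw bcdne iuobn jxp kmm hczw rax olgj rmqj gxe bawq sfr ljxh xxlo gzgl
Hunk 4: at line 10 remove [gxe] add [tiah] -> 16 lines: hkps kjw bcdne iuobn jxp kmm hczw rax olgj rmqj tiah bawq sfr ljxh xxlo gzgl
Hunk 5: at line 5 remove [hczw] add [rlo,gcsfg,oyxcc] -> 18 lines: hkps kjw bcdne iuobn jxp kmm rlo gcsfg oyxcc rax olgj rmqj tiah bawq sfr ljxh xxlo gzgl
Hunk 6: at line 8 remove [rax] add [uti,yef] -> 19 lines: hkps kjw bcdne iuobn jxp kmm rlo gcsfg oyxcc uti yef olgj rmqj tiah bawq sfr ljxh xxlo gzgl
Hunk 7: at line 2 remove [bcdne,iuobn,jxp] add [hipg,fkno,ybs] -> 19 lines: hkps kjw hipg fkno ybs kmm rlo gcsfg oyxcc uti yef olgj rmqj tiah bawq sfr ljxh xxlo gzgl

Answer: hkps
kjw
hipg
fkno
ybs
kmm
rlo
gcsfg
oyxcc
uti
yef
olgj
rmqj
tiah
bawq
sfr
ljxh
xxlo
gzgl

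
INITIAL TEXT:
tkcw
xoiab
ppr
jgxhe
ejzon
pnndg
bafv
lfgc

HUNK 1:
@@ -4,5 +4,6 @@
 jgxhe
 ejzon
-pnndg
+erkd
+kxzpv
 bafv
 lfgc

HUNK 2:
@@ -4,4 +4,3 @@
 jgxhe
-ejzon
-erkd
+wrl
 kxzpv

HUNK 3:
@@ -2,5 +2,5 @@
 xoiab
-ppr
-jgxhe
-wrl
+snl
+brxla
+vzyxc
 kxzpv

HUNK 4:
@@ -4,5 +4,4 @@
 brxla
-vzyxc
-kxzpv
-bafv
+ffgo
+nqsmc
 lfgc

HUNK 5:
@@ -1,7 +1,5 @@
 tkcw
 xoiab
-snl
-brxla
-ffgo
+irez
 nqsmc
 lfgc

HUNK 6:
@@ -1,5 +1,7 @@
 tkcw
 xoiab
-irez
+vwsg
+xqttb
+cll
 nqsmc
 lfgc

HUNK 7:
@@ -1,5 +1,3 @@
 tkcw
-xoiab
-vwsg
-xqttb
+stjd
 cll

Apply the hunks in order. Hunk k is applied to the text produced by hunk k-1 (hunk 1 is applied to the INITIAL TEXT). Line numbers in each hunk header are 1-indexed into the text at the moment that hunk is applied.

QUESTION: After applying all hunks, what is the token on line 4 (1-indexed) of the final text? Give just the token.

Hunk 1: at line 4 remove [pnndg] add [erkd,kxzpv] -> 9 lines: tkcw xoiab ppr jgxhe ejzon erkd kxzpv bafv lfgc
Hunk 2: at line 4 remove [ejzon,erkd] add [wrl] -> 8 lines: tkcw xoiab ppr jgxhe wrl kxzpv bafv lfgc
Hunk 3: at line 2 remove [ppr,jgxhe,wrl] add [snl,brxla,vzyxc] -> 8 lines: tkcw xoiab snl brxla vzyxc kxzpv bafv lfgc
Hunk 4: at line 4 remove [vzyxc,kxzpv,bafv] add [ffgo,nqsmc] -> 7 lines: tkcw xoiab snl brxla ffgo nqsmc lfgc
Hunk 5: at line 1 remove [snl,brxla,ffgo] add [irez] -> 5 lines: tkcw xoiab irez nqsmc lfgc
Hunk 6: at line 1 remove [irez] add [vwsg,xqttb,cll] -> 7 lines: tkcw xoiab vwsg xqttb cll nqsmc lfgc
Hunk 7: at line 1 remove [xoiab,vwsg,xqttb] add [stjd] -> 5 lines: tkcw stjd cll nqsmc lfgc
Final line 4: nqsmc

Answer: nqsmc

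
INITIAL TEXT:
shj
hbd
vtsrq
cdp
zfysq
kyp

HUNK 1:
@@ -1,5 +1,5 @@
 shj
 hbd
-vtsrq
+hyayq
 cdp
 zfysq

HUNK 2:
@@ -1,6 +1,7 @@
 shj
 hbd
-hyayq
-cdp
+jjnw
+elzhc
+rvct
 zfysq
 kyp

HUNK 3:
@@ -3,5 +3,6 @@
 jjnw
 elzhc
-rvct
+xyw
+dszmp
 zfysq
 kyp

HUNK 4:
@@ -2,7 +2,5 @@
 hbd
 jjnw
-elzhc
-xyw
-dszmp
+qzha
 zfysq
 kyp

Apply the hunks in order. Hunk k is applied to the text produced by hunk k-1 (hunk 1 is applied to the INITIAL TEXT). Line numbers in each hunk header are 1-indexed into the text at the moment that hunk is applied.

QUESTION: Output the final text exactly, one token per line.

Hunk 1: at line 1 remove [vtsrq] add [hyayq] -> 6 lines: shj hbd hyayq cdp zfysq kyp
Hunk 2: at line 1 remove [hyayq,cdp] add [jjnw,elzhc,rvct] -> 7 lines: shj hbd jjnw elzhc rvct zfysq kyp
Hunk 3: at line 3 remove [rvct] add [xyw,dszmp] -> 8 lines: shj hbd jjnw elzhc xyw dszmp zfysq kyp
Hunk 4: at line 2 remove [elzhc,xyw,dszmp] add [qzha] -> 6 lines: shj hbd jjnw qzha zfysq kyp

Answer: shj
hbd
jjnw
qzha
zfysq
kyp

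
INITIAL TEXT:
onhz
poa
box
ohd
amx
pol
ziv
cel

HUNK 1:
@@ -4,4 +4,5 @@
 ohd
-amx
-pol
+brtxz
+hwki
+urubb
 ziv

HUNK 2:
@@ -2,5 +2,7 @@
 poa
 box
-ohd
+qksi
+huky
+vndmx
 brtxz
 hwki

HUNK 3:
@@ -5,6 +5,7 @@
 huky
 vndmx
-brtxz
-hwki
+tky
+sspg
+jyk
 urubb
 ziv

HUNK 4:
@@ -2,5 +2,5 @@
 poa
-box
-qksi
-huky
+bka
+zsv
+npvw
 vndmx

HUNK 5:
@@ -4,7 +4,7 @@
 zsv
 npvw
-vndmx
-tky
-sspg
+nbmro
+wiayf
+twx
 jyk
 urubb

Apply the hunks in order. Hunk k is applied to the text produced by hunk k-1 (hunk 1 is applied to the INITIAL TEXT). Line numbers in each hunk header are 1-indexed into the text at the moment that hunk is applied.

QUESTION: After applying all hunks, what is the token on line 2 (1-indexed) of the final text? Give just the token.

Hunk 1: at line 4 remove [amx,pol] add [brtxz,hwki,urubb] -> 9 lines: onhz poa box ohd brtxz hwki urubb ziv cel
Hunk 2: at line 2 remove [ohd] add [qksi,huky,vndmx] -> 11 lines: onhz poa box qksi huky vndmx brtxz hwki urubb ziv cel
Hunk 3: at line 5 remove [brtxz,hwki] add [tky,sspg,jyk] -> 12 lines: onhz poa box qksi huky vndmx tky sspg jyk urubb ziv cel
Hunk 4: at line 2 remove [box,qksi,huky] add [bka,zsv,npvw] -> 12 lines: onhz poa bka zsv npvw vndmx tky sspg jyk urubb ziv cel
Hunk 5: at line 4 remove [vndmx,tky,sspg] add [nbmro,wiayf,twx] -> 12 lines: onhz poa bka zsv npvw nbmro wiayf twx jyk urubb ziv cel
Final line 2: poa

Answer: poa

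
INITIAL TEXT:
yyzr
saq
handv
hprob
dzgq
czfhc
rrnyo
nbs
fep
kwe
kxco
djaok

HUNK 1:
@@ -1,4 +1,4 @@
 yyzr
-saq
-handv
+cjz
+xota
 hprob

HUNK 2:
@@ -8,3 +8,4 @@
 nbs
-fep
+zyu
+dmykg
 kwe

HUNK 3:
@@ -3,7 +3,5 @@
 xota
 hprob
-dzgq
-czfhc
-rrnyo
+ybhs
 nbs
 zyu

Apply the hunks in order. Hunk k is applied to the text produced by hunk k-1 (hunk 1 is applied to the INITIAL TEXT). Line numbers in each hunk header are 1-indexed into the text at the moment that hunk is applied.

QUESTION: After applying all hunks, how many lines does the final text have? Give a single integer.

Hunk 1: at line 1 remove [saq,handv] add [cjz,xota] -> 12 lines: yyzr cjz xota hprob dzgq czfhc rrnyo nbs fep kwe kxco djaok
Hunk 2: at line 8 remove [fep] add [zyu,dmykg] -> 13 lines: yyzr cjz xota hprob dzgq czfhc rrnyo nbs zyu dmykg kwe kxco djaok
Hunk 3: at line 3 remove [dzgq,czfhc,rrnyo] add [ybhs] -> 11 lines: yyzr cjz xota hprob ybhs nbs zyu dmykg kwe kxco djaok
Final line count: 11

Answer: 11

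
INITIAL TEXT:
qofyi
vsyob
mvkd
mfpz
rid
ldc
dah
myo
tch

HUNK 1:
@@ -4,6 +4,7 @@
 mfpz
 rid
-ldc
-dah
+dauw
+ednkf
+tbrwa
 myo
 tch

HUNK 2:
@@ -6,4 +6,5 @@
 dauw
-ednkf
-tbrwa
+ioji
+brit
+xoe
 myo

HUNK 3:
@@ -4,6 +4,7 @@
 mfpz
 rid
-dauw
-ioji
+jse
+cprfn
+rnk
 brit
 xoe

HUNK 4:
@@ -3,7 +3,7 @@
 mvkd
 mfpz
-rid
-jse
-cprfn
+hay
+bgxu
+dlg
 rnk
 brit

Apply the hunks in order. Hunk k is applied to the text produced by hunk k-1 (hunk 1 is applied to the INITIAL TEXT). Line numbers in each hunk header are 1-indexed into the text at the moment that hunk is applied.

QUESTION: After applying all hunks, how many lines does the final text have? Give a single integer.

Hunk 1: at line 4 remove [ldc,dah] add [dauw,ednkf,tbrwa] -> 10 lines: qofyi vsyob mvkd mfpz rid dauw ednkf tbrwa myo tch
Hunk 2: at line 6 remove [ednkf,tbrwa] add [ioji,brit,xoe] -> 11 lines: qofyi vsyob mvkd mfpz rid dauw ioji brit xoe myo tch
Hunk 3: at line 4 remove [dauw,ioji] add [jse,cprfn,rnk] -> 12 lines: qofyi vsyob mvkd mfpz rid jse cprfn rnk brit xoe myo tch
Hunk 4: at line 3 remove [rid,jse,cprfn] add [hay,bgxu,dlg] -> 12 lines: qofyi vsyob mvkd mfpz hay bgxu dlg rnk brit xoe myo tch
Final line count: 12

Answer: 12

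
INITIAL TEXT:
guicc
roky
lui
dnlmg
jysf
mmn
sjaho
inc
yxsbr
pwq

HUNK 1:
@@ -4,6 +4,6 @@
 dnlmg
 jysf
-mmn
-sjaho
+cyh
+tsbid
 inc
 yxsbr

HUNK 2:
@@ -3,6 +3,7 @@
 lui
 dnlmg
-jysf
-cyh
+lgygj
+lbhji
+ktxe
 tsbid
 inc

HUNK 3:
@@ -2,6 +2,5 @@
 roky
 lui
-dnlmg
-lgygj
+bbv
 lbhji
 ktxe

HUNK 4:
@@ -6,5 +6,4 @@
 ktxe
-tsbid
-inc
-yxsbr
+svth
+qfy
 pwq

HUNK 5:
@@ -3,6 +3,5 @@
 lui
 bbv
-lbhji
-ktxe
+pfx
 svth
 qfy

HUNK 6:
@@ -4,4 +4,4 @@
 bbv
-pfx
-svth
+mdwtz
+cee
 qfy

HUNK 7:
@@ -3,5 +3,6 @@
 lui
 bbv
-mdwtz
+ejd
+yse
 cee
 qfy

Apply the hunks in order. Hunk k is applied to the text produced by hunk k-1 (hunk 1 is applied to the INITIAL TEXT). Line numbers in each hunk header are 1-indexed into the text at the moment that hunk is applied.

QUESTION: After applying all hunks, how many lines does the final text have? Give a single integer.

Hunk 1: at line 4 remove [mmn,sjaho] add [cyh,tsbid] -> 10 lines: guicc roky lui dnlmg jysf cyh tsbid inc yxsbr pwq
Hunk 2: at line 3 remove [jysf,cyh] add [lgygj,lbhji,ktxe] -> 11 lines: guicc roky lui dnlmg lgygj lbhji ktxe tsbid inc yxsbr pwq
Hunk 3: at line 2 remove [dnlmg,lgygj] add [bbv] -> 10 lines: guicc roky lui bbv lbhji ktxe tsbid inc yxsbr pwq
Hunk 4: at line 6 remove [tsbid,inc,yxsbr] add [svth,qfy] -> 9 lines: guicc roky lui bbv lbhji ktxe svth qfy pwq
Hunk 5: at line 3 remove [lbhji,ktxe] add [pfx] -> 8 lines: guicc roky lui bbv pfx svth qfy pwq
Hunk 6: at line 4 remove [pfx,svth] add [mdwtz,cee] -> 8 lines: guicc roky lui bbv mdwtz cee qfy pwq
Hunk 7: at line 3 remove [mdwtz] add [ejd,yse] -> 9 lines: guicc roky lui bbv ejd yse cee qfy pwq
Final line count: 9

Answer: 9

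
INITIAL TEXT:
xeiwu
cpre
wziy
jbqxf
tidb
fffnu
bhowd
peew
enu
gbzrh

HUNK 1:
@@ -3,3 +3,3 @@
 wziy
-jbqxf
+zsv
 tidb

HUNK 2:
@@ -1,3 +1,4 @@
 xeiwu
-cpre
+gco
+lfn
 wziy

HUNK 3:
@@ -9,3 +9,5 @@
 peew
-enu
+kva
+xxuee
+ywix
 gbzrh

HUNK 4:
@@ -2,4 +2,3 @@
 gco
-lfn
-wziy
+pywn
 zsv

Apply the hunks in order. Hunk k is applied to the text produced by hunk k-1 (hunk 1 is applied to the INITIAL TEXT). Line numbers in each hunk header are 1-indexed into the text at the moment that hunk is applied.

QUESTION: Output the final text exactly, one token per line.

Answer: xeiwu
gco
pywn
zsv
tidb
fffnu
bhowd
peew
kva
xxuee
ywix
gbzrh

Derivation:
Hunk 1: at line 3 remove [jbqxf] add [zsv] -> 10 lines: xeiwu cpre wziy zsv tidb fffnu bhowd peew enu gbzrh
Hunk 2: at line 1 remove [cpre] add [gco,lfn] -> 11 lines: xeiwu gco lfn wziy zsv tidb fffnu bhowd peew enu gbzrh
Hunk 3: at line 9 remove [enu] add [kva,xxuee,ywix] -> 13 lines: xeiwu gco lfn wziy zsv tidb fffnu bhowd peew kva xxuee ywix gbzrh
Hunk 4: at line 2 remove [lfn,wziy] add [pywn] -> 12 lines: xeiwu gco pywn zsv tidb fffnu bhowd peew kva xxuee ywix gbzrh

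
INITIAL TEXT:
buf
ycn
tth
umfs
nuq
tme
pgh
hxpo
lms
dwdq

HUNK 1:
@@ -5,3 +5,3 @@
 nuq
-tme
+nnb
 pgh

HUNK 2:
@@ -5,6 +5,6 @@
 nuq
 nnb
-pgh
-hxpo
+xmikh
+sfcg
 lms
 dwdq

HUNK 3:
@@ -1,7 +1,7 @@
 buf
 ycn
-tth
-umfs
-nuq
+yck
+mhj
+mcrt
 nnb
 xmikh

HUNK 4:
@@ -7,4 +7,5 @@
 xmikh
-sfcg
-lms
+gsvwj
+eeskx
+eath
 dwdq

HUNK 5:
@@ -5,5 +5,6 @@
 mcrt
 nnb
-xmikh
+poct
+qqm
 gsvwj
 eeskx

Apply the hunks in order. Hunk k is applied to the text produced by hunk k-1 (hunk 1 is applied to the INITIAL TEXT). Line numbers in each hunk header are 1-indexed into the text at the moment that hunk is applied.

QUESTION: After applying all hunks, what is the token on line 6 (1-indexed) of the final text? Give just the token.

Answer: nnb

Derivation:
Hunk 1: at line 5 remove [tme] add [nnb] -> 10 lines: buf ycn tth umfs nuq nnb pgh hxpo lms dwdq
Hunk 2: at line 5 remove [pgh,hxpo] add [xmikh,sfcg] -> 10 lines: buf ycn tth umfs nuq nnb xmikh sfcg lms dwdq
Hunk 3: at line 1 remove [tth,umfs,nuq] add [yck,mhj,mcrt] -> 10 lines: buf ycn yck mhj mcrt nnb xmikh sfcg lms dwdq
Hunk 4: at line 7 remove [sfcg,lms] add [gsvwj,eeskx,eath] -> 11 lines: buf ycn yck mhj mcrt nnb xmikh gsvwj eeskx eath dwdq
Hunk 5: at line 5 remove [xmikh] add [poct,qqm] -> 12 lines: buf ycn yck mhj mcrt nnb poct qqm gsvwj eeskx eath dwdq
Final line 6: nnb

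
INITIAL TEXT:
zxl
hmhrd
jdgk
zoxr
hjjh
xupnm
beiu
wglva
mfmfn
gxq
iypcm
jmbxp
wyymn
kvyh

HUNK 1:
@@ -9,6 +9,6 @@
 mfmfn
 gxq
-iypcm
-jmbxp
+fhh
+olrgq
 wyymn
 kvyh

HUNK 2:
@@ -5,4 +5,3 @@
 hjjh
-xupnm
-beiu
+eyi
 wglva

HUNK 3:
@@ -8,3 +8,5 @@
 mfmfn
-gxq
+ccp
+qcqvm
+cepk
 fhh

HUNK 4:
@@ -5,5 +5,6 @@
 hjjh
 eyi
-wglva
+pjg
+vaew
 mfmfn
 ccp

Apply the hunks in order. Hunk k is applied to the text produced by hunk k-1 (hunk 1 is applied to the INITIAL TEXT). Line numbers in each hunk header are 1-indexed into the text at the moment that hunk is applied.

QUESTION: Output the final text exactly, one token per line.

Hunk 1: at line 9 remove [iypcm,jmbxp] add [fhh,olrgq] -> 14 lines: zxl hmhrd jdgk zoxr hjjh xupnm beiu wglva mfmfn gxq fhh olrgq wyymn kvyh
Hunk 2: at line 5 remove [xupnm,beiu] add [eyi] -> 13 lines: zxl hmhrd jdgk zoxr hjjh eyi wglva mfmfn gxq fhh olrgq wyymn kvyh
Hunk 3: at line 8 remove [gxq] add [ccp,qcqvm,cepk] -> 15 lines: zxl hmhrd jdgk zoxr hjjh eyi wglva mfmfn ccp qcqvm cepk fhh olrgq wyymn kvyh
Hunk 4: at line 5 remove [wglva] add [pjg,vaew] -> 16 lines: zxl hmhrd jdgk zoxr hjjh eyi pjg vaew mfmfn ccp qcqvm cepk fhh olrgq wyymn kvyh

Answer: zxl
hmhrd
jdgk
zoxr
hjjh
eyi
pjg
vaew
mfmfn
ccp
qcqvm
cepk
fhh
olrgq
wyymn
kvyh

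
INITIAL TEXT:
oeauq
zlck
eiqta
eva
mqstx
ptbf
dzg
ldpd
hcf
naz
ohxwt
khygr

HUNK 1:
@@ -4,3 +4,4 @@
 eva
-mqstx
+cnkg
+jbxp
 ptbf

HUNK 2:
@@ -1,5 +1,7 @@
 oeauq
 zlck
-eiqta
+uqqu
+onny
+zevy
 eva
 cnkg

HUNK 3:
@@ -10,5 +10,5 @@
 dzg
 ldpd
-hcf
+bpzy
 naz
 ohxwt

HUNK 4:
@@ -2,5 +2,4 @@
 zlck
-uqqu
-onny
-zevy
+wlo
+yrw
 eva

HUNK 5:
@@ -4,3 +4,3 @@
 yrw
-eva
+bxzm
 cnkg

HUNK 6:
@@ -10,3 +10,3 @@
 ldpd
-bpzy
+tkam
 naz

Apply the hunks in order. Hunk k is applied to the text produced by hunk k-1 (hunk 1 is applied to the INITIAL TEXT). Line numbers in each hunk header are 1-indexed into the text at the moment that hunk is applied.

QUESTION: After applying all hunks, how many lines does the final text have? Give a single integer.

Answer: 14

Derivation:
Hunk 1: at line 4 remove [mqstx] add [cnkg,jbxp] -> 13 lines: oeauq zlck eiqta eva cnkg jbxp ptbf dzg ldpd hcf naz ohxwt khygr
Hunk 2: at line 1 remove [eiqta] add [uqqu,onny,zevy] -> 15 lines: oeauq zlck uqqu onny zevy eva cnkg jbxp ptbf dzg ldpd hcf naz ohxwt khygr
Hunk 3: at line 10 remove [hcf] add [bpzy] -> 15 lines: oeauq zlck uqqu onny zevy eva cnkg jbxp ptbf dzg ldpd bpzy naz ohxwt khygr
Hunk 4: at line 2 remove [uqqu,onny,zevy] add [wlo,yrw] -> 14 lines: oeauq zlck wlo yrw eva cnkg jbxp ptbf dzg ldpd bpzy naz ohxwt khygr
Hunk 5: at line 4 remove [eva] add [bxzm] -> 14 lines: oeauq zlck wlo yrw bxzm cnkg jbxp ptbf dzg ldpd bpzy naz ohxwt khygr
Hunk 6: at line 10 remove [bpzy] add [tkam] -> 14 lines: oeauq zlck wlo yrw bxzm cnkg jbxp ptbf dzg ldpd tkam naz ohxwt khygr
Final line count: 14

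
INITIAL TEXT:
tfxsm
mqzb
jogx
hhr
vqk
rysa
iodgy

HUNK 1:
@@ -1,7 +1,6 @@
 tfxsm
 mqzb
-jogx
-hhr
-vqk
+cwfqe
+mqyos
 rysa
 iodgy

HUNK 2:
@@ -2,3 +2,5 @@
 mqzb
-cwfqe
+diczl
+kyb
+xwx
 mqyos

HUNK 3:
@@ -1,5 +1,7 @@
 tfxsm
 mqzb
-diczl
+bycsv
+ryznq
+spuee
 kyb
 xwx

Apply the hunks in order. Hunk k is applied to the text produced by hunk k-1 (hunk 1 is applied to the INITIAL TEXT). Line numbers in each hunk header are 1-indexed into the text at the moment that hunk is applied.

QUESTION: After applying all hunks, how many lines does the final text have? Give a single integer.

Answer: 10

Derivation:
Hunk 1: at line 1 remove [jogx,hhr,vqk] add [cwfqe,mqyos] -> 6 lines: tfxsm mqzb cwfqe mqyos rysa iodgy
Hunk 2: at line 2 remove [cwfqe] add [diczl,kyb,xwx] -> 8 lines: tfxsm mqzb diczl kyb xwx mqyos rysa iodgy
Hunk 3: at line 1 remove [diczl] add [bycsv,ryznq,spuee] -> 10 lines: tfxsm mqzb bycsv ryznq spuee kyb xwx mqyos rysa iodgy
Final line count: 10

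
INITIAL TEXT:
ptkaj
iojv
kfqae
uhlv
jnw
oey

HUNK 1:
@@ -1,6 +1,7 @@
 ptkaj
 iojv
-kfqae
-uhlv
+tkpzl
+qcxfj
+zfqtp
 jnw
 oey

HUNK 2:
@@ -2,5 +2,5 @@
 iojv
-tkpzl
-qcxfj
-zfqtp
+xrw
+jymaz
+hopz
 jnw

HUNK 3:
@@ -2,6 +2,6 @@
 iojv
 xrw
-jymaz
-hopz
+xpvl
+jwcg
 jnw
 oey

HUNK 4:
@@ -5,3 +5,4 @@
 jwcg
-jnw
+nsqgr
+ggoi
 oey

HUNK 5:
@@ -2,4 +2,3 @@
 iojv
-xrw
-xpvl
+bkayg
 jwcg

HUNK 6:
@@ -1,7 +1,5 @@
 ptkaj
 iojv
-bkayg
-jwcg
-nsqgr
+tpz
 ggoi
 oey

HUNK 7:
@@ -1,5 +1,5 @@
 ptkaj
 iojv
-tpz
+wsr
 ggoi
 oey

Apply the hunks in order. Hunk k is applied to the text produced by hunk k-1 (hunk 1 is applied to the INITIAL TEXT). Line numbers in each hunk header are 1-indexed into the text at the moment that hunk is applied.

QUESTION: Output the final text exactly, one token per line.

Hunk 1: at line 1 remove [kfqae,uhlv] add [tkpzl,qcxfj,zfqtp] -> 7 lines: ptkaj iojv tkpzl qcxfj zfqtp jnw oey
Hunk 2: at line 2 remove [tkpzl,qcxfj,zfqtp] add [xrw,jymaz,hopz] -> 7 lines: ptkaj iojv xrw jymaz hopz jnw oey
Hunk 3: at line 2 remove [jymaz,hopz] add [xpvl,jwcg] -> 7 lines: ptkaj iojv xrw xpvl jwcg jnw oey
Hunk 4: at line 5 remove [jnw] add [nsqgr,ggoi] -> 8 lines: ptkaj iojv xrw xpvl jwcg nsqgr ggoi oey
Hunk 5: at line 2 remove [xrw,xpvl] add [bkayg] -> 7 lines: ptkaj iojv bkayg jwcg nsqgr ggoi oey
Hunk 6: at line 1 remove [bkayg,jwcg,nsqgr] add [tpz] -> 5 lines: ptkaj iojv tpz ggoi oey
Hunk 7: at line 1 remove [tpz] add [wsr] -> 5 lines: ptkaj iojv wsr ggoi oey

Answer: ptkaj
iojv
wsr
ggoi
oey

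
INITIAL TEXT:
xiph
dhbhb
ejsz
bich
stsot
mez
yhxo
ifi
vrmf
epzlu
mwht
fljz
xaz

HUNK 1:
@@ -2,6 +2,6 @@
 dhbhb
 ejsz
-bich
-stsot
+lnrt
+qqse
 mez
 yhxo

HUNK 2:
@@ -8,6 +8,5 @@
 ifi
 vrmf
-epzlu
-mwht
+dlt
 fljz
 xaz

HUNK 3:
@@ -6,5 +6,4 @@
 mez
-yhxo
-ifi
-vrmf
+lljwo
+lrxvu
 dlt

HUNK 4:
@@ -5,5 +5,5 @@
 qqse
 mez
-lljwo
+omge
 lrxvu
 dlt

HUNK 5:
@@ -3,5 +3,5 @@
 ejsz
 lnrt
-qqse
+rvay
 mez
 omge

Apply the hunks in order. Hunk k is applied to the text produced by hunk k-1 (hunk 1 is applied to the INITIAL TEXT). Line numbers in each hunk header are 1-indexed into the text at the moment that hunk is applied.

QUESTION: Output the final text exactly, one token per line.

Hunk 1: at line 2 remove [bich,stsot] add [lnrt,qqse] -> 13 lines: xiph dhbhb ejsz lnrt qqse mez yhxo ifi vrmf epzlu mwht fljz xaz
Hunk 2: at line 8 remove [epzlu,mwht] add [dlt] -> 12 lines: xiph dhbhb ejsz lnrt qqse mez yhxo ifi vrmf dlt fljz xaz
Hunk 3: at line 6 remove [yhxo,ifi,vrmf] add [lljwo,lrxvu] -> 11 lines: xiph dhbhb ejsz lnrt qqse mez lljwo lrxvu dlt fljz xaz
Hunk 4: at line 5 remove [lljwo] add [omge] -> 11 lines: xiph dhbhb ejsz lnrt qqse mez omge lrxvu dlt fljz xaz
Hunk 5: at line 3 remove [qqse] add [rvay] -> 11 lines: xiph dhbhb ejsz lnrt rvay mez omge lrxvu dlt fljz xaz

Answer: xiph
dhbhb
ejsz
lnrt
rvay
mez
omge
lrxvu
dlt
fljz
xaz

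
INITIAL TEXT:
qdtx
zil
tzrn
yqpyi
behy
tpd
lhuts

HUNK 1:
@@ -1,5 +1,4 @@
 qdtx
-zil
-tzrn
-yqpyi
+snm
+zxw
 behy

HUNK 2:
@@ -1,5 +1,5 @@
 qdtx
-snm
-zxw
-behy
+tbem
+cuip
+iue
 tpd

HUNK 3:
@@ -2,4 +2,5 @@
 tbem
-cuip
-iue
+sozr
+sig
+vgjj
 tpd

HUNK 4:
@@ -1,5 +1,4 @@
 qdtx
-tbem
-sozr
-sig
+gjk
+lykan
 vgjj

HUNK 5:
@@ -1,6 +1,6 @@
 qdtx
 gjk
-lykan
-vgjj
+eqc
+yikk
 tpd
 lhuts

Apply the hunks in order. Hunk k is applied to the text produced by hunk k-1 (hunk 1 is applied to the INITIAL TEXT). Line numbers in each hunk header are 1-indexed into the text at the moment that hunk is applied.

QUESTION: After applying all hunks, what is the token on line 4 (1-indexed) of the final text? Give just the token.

Hunk 1: at line 1 remove [zil,tzrn,yqpyi] add [snm,zxw] -> 6 lines: qdtx snm zxw behy tpd lhuts
Hunk 2: at line 1 remove [snm,zxw,behy] add [tbem,cuip,iue] -> 6 lines: qdtx tbem cuip iue tpd lhuts
Hunk 3: at line 2 remove [cuip,iue] add [sozr,sig,vgjj] -> 7 lines: qdtx tbem sozr sig vgjj tpd lhuts
Hunk 4: at line 1 remove [tbem,sozr,sig] add [gjk,lykan] -> 6 lines: qdtx gjk lykan vgjj tpd lhuts
Hunk 5: at line 1 remove [lykan,vgjj] add [eqc,yikk] -> 6 lines: qdtx gjk eqc yikk tpd lhuts
Final line 4: yikk

Answer: yikk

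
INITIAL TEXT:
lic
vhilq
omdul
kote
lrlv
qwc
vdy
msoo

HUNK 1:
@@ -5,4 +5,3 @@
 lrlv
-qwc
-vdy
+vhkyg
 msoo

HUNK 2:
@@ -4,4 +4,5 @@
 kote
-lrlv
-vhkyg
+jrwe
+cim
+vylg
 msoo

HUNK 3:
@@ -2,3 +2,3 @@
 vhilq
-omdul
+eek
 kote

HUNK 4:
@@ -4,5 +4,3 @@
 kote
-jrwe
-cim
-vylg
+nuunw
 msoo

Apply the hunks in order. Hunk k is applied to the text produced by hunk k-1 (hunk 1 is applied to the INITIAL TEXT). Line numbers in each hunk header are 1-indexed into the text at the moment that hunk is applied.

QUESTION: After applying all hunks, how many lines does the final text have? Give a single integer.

Answer: 6

Derivation:
Hunk 1: at line 5 remove [qwc,vdy] add [vhkyg] -> 7 lines: lic vhilq omdul kote lrlv vhkyg msoo
Hunk 2: at line 4 remove [lrlv,vhkyg] add [jrwe,cim,vylg] -> 8 lines: lic vhilq omdul kote jrwe cim vylg msoo
Hunk 3: at line 2 remove [omdul] add [eek] -> 8 lines: lic vhilq eek kote jrwe cim vylg msoo
Hunk 4: at line 4 remove [jrwe,cim,vylg] add [nuunw] -> 6 lines: lic vhilq eek kote nuunw msoo
Final line count: 6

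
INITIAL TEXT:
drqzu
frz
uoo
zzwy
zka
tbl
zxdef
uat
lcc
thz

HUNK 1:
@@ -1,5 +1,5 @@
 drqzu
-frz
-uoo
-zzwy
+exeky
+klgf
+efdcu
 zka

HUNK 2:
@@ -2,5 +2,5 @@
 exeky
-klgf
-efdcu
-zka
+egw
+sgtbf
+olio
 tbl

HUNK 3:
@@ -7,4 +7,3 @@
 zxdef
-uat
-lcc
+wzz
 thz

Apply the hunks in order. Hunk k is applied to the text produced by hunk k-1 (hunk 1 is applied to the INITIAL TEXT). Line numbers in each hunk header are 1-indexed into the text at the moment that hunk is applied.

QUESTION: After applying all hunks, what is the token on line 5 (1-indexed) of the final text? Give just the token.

Hunk 1: at line 1 remove [frz,uoo,zzwy] add [exeky,klgf,efdcu] -> 10 lines: drqzu exeky klgf efdcu zka tbl zxdef uat lcc thz
Hunk 2: at line 2 remove [klgf,efdcu,zka] add [egw,sgtbf,olio] -> 10 lines: drqzu exeky egw sgtbf olio tbl zxdef uat lcc thz
Hunk 3: at line 7 remove [uat,lcc] add [wzz] -> 9 lines: drqzu exeky egw sgtbf olio tbl zxdef wzz thz
Final line 5: olio

Answer: olio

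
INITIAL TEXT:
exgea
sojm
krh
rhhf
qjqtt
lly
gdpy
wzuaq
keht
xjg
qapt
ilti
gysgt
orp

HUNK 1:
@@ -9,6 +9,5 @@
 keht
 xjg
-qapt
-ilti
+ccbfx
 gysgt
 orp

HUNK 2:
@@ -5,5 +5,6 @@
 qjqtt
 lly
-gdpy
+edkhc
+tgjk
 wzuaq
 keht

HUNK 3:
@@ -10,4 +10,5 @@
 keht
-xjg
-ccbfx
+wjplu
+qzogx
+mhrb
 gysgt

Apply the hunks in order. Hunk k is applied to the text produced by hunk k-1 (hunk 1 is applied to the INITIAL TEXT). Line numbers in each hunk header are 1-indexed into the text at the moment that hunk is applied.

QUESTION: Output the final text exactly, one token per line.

Answer: exgea
sojm
krh
rhhf
qjqtt
lly
edkhc
tgjk
wzuaq
keht
wjplu
qzogx
mhrb
gysgt
orp

Derivation:
Hunk 1: at line 9 remove [qapt,ilti] add [ccbfx] -> 13 lines: exgea sojm krh rhhf qjqtt lly gdpy wzuaq keht xjg ccbfx gysgt orp
Hunk 2: at line 5 remove [gdpy] add [edkhc,tgjk] -> 14 lines: exgea sojm krh rhhf qjqtt lly edkhc tgjk wzuaq keht xjg ccbfx gysgt orp
Hunk 3: at line 10 remove [xjg,ccbfx] add [wjplu,qzogx,mhrb] -> 15 lines: exgea sojm krh rhhf qjqtt lly edkhc tgjk wzuaq keht wjplu qzogx mhrb gysgt orp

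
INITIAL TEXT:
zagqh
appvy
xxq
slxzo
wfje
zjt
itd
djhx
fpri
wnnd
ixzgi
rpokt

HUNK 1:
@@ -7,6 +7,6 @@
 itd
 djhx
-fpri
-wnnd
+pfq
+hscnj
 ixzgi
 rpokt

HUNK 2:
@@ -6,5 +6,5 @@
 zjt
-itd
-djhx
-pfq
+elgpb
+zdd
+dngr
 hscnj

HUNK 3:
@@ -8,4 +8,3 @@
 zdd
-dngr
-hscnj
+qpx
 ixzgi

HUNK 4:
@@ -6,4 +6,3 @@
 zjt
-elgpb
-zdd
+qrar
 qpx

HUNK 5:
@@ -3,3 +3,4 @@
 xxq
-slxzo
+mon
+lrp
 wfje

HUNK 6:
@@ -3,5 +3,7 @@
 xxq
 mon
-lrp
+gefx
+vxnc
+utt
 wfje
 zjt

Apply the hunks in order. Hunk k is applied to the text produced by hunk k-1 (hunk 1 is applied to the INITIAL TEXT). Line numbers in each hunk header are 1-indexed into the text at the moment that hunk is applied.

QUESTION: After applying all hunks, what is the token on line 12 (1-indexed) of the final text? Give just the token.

Hunk 1: at line 7 remove [fpri,wnnd] add [pfq,hscnj] -> 12 lines: zagqh appvy xxq slxzo wfje zjt itd djhx pfq hscnj ixzgi rpokt
Hunk 2: at line 6 remove [itd,djhx,pfq] add [elgpb,zdd,dngr] -> 12 lines: zagqh appvy xxq slxzo wfje zjt elgpb zdd dngr hscnj ixzgi rpokt
Hunk 3: at line 8 remove [dngr,hscnj] add [qpx] -> 11 lines: zagqh appvy xxq slxzo wfje zjt elgpb zdd qpx ixzgi rpokt
Hunk 4: at line 6 remove [elgpb,zdd] add [qrar] -> 10 lines: zagqh appvy xxq slxzo wfje zjt qrar qpx ixzgi rpokt
Hunk 5: at line 3 remove [slxzo] add [mon,lrp] -> 11 lines: zagqh appvy xxq mon lrp wfje zjt qrar qpx ixzgi rpokt
Hunk 6: at line 3 remove [lrp] add [gefx,vxnc,utt] -> 13 lines: zagqh appvy xxq mon gefx vxnc utt wfje zjt qrar qpx ixzgi rpokt
Final line 12: ixzgi

Answer: ixzgi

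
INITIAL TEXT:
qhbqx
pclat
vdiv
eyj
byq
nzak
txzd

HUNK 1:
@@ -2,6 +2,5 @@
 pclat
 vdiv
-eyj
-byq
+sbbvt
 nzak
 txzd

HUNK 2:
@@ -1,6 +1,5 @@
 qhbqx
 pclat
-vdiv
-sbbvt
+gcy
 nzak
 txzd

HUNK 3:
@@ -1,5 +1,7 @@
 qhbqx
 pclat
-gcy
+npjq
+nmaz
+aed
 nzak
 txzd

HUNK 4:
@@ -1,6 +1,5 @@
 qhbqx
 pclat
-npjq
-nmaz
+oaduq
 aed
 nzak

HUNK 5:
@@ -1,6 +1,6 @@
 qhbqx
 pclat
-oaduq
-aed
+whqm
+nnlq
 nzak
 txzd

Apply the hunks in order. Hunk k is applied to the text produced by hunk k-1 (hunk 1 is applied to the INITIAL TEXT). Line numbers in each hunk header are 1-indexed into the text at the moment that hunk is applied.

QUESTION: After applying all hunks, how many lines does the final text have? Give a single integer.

Answer: 6

Derivation:
Hunk 1: at line 2 remove [eyj,byq] add [sbbvt] -> 6 lines: qhbqx pclat vdiv sbbvt nzak txzd
Hunk 2: at line 1 remove [vdiv,sbbvt] add [gcy] -> 5 lines: qhbqx pclat gcy nzak txzd
Hunk 3: at line 1 remove [gcy] add [npjq,nmaz,aed] -> 7 lines: qhbqx pclat npjq nmaz aed nzak txzd
Hunk 4: at line 1 remove [npjq,nmaz] add [oaduq] -> 6 lines: qhbqx pclat oaduq aed nzak txzd
Hunk 5: at line 1 remove [oaduq,aed] add [whqm,nnlq] -> 6 lines: qhbqx pclat whqm nnlq nzak txzd
Final line count: 6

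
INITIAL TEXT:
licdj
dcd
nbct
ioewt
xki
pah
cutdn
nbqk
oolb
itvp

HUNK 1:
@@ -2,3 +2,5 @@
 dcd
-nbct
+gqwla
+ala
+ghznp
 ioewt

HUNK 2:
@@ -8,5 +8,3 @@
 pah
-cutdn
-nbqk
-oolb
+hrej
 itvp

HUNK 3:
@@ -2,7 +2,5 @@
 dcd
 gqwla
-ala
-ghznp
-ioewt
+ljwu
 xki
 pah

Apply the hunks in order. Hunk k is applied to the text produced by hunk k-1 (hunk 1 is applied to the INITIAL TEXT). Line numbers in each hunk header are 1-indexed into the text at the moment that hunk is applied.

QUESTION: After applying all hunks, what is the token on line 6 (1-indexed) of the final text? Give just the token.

Answer: pah

Derivation:
Hunk 1: at line 2 remove [nbct] add [gqwla,ala,ghznp] -> 12 lines: licdj dcd gqwla ala ghznp ioewt xki pah cutdn nbqk oolb itvp
Hunk 2: at line 8 remove [cutdn,nbqk,oolb] add [hrej] -> 10 lines: licdj dcd gqwla ala ghznp ioewt xki pah hrej itvp
Hunk 3: at line 2 remove [ala,ghznp,ioewt] add [ljwu] -> 8 lines: licdj dcd gqwla ljwu xki pah hrej itvp
Final line 6: pah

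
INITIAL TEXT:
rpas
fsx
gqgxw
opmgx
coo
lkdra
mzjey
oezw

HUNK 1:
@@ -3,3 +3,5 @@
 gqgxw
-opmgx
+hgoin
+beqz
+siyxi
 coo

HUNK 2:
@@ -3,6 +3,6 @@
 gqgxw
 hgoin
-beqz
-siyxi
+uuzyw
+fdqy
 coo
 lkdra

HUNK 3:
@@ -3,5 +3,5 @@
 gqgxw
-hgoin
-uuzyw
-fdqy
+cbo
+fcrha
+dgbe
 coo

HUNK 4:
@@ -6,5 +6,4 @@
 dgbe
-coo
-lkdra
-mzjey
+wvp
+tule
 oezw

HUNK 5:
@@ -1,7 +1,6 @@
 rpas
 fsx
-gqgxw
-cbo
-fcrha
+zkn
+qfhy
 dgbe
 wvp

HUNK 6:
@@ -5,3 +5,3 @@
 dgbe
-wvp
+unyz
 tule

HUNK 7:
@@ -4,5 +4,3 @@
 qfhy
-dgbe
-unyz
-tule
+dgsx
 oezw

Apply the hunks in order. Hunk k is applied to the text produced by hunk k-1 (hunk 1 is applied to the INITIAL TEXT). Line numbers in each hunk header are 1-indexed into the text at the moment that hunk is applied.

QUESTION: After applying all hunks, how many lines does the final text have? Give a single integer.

Answer: 6

Derivation:
Hunk 1: at line 3 remove [opmgx] add [hgoin,beqz,siyxi] -> 10 lines: rpas fsx gqgxw hgoin beqz siyxi coo lkdra mzjey oezw
Hunk 2: at line 3 remove [beqz,siyxi] add [uuzyw,fdqy] -> 10 lines: rpas fsx gqgxw hgoin uuzyw fdqy coo lkdra mzjey oezw
Hunk 3: at line 3 remove [hgoin,uuzyw,fdqy] add [cbo,fcrha,dgbe] -> 10 lines: rpas fsx gqgxw cbo fcrha dgbe coo lkdra mzjey oezw
Hunk 4: at line 6 remove [coo,lkdra,mzjey] add [wvp,tule] -> 9 lines: rpas fsx gqgxw cbo fcrha dgbe wvp tule oezw
Hunk 5: at line 1 remove [gqgxw,cbo,fcrha] add [zkn,qfhy] -> 8 lines: rpas fsx zkn qfhy dgbe wvp tule oezw
Hunk 6: at line 5 remove [wvp] add [unyz] -> 8 lines: rpas fsx zkn qfhy dgbe unyz tule oezw
Hunk 7: at line 4 remove [dgbe,unyz,tule] add [dgsx] -> 6 lines: rpas fsx zkn qfhy dgsx oezw
Final line count: 6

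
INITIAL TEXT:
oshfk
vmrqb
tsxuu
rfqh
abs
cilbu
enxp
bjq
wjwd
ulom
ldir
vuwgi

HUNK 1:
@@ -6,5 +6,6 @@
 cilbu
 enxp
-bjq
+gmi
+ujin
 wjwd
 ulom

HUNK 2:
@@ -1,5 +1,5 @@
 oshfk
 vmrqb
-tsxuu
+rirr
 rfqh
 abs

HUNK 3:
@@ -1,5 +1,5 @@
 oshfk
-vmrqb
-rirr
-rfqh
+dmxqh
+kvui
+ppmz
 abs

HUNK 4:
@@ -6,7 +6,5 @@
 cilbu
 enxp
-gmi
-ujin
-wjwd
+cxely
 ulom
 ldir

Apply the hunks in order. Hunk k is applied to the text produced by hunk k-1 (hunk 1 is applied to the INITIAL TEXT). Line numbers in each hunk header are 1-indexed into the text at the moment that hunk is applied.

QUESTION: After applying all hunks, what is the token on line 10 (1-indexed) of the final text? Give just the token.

Hunk 1: at line 6 remove [bjq] add [gmi,ujin] -> 13 lines: oshfk vmrqb tsxuu rfqh abs cilbu enxp gmi ujin wjwd ulom ldir vuwgi
Hunk 2: at line 1 remove [tsxuu] add [rirr] -> 13 lines: oshfk vmrqb rirr rfqh abs cilbu enxp gmi ujin wjwd ulom ldir vuwgi
Hunk 3: at line 1 remove [vmrqb,rirr,rfqh] add [dmxqh,kvui,ppmz] -> 13 lines: oshfk dmxqh kvui ppmz abs cilbu enxp gmi ujin wjwd ulom ldir vuwgi
Hunk 4: at line 6 remove [gmi,ujin,wjwd] add [cxely] -> 11 lines: oshfk dmxqh kvui ppmz abs cilbu enxp cxely ulom ldir vuwgi
Final line 10: ldir

Answer: ldir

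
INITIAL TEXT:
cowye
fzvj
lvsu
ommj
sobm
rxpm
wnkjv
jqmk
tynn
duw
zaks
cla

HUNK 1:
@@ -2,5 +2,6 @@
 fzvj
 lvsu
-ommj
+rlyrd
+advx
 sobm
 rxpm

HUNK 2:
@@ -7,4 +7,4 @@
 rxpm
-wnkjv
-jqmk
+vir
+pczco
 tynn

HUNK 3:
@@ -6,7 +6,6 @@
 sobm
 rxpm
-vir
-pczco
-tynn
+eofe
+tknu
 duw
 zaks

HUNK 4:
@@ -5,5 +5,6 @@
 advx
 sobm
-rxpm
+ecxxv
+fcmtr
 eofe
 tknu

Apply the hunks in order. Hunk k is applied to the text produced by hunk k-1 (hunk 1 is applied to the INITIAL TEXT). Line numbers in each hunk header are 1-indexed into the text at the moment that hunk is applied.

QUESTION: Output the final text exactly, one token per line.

Hunk 1: at line 2 remove [ommj] add [rlyrd,advx] -> 13 lines: cowye fzvj lvsu rlyrd advx sobm rxpm wnkjv jqmk tynn duw zaks cla
Hunk 2: at line 7 remove [wnkjv,jqmk] add [vir,pczco] -> 13 lines: cowye fzvj lvsu rlyrd advx sobm rxpm vir pczco tynn duw zaks cla
Hunk 3: at line 6 remove [vir,pczco,tynn] add [eofe,tknu] -> 12 lines: cowye fzvj lvsu rlyrd advx sobm rxpm eofe tknu duw zaks cla
Hunk 4: at line 5 remove [rxpm] add [ecxxv,fcmtr] -> 13 lines: cowye fzvj lvsu rlyrd advx sobm ecxxv fcmtr eofe tknu duw zaks cla

Answer: cowye
fzvj
lvsu
rlyrd
advx
sobm
ecxxv
fcmtr
eofe
tknu
duw
zaks
cla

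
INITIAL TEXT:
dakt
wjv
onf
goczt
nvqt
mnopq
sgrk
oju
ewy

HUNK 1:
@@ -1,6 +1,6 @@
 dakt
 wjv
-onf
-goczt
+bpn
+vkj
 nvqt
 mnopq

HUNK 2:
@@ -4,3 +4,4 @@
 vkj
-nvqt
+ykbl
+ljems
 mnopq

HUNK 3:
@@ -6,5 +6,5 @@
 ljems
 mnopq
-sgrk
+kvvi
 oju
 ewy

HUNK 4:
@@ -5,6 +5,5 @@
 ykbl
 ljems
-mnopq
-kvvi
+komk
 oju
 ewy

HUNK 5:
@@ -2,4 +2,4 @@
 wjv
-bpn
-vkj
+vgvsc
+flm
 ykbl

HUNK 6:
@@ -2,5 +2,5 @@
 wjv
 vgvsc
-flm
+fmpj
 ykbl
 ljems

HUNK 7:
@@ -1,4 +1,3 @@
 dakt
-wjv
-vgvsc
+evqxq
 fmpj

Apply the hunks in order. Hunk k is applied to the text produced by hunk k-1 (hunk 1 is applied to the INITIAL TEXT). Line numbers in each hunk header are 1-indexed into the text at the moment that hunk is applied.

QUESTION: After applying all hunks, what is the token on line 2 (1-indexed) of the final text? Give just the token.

Hunk 1: at line 1 remove [onf,goczt] add [bpn,vkj] -> 9 lines: dakt wjv bpn vkj nvqt mnopq sgrk oju ewy
Hunk 2: at line 4 remove [nvqt] add [ykbl,ljems] -> 10 lines: dakt wjv bpn vkj ykbl ljems mnopq sgrk oju ewy
Hunk 3: at line 6 remove [sgrk] add [kvvi] -> 10 lines: dakt wjv bpn vkj ykbl ljems mnopq kvvi oju ewy
Hunk 4: at line 5 remove [mnopq,kvvi] add [komk] -> 9 lines: dakt wjv bpn vkj ykbl ljems komk oju ewy
Hunk 5: at line 2 remove [bpn,vkj] add [vgvsc,flm] -> 9 lines: dakt wjv vgvsc flm ykbl ljems komk oju ewy
Hunk 6: at line 2 remove [flm] add [fmpj] -> 9 lines: dakt wjv vgvsc fmpj ykbl ljems komk oju ewy
Hunk 7: at line 1 remove [wjv,vgvsc] add [evqxq] -> 8 lines: dakt evqxq fmpj ykbl ljems komk oju ewy
Final line 2: evqxq

Answer: evqxq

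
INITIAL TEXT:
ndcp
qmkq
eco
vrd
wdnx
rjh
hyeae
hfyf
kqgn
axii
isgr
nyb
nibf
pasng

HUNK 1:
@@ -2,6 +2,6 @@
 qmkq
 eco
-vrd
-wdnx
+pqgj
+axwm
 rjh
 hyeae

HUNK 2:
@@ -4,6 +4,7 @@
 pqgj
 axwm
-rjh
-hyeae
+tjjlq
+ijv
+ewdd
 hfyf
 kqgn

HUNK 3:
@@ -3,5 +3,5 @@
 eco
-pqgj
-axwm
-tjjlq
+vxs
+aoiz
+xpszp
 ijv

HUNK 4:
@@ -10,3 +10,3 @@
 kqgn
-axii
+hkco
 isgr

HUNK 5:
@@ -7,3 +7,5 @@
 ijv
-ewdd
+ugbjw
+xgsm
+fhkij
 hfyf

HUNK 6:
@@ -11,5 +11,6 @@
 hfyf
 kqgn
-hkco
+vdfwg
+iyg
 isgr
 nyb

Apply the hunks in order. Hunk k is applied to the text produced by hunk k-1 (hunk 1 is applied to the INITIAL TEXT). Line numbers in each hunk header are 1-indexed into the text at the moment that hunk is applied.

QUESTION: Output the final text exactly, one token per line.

Answer: ndcp
qmkq
eco
vxs
aoiz
xpszp
ijv
ugbjw
xgsm
fhkij
hfyf
kqgn
vdfwg
iyg
isgr
nyb
nibf
pasng

Derivation:
Hunk 1: at line 2 remove [vrd,wdnx] add [pqgj,axwm] -> 14 lines: ndcp qmkq eco pqgj axwm rjh hyeae hfyf kqgn axii isgr nyb nibf pasng
Hunk 2: at line 4 remove [rjh,hyeae] add [tjjlq,ijv,ewdd] -> 15 lines: ndcp qmkq eco pqgj axwm tjjlq ijv ewdd hfyf kqgn axii isgr nyb nibf pasng
Hunk 3: at line 3 remove [pqgj,axwm,tjjlq] add [vxs,aoiz,xpszp] -> 15 lines: ndcp qmkq eco vxs aoiz xpszp ijv ewdd hfyf kqgn axii isgr nyb nibf pasng
Hunk 4: at line 10 remove [axii] add [hkco] -> 15 lines: ndcp qmkq eco vxs aoiz xpszp ijv ewdd hfyf kqgn hkco isgr nyb nibf pasng
Hunk 5: at line 7 remove [ewdd] add [ugbjw,xgsm,fhkij] -> 17 lines: ndcp qmkq eco vxs aoiz xpszp ijv ugbjw xgsm fhkij hfyf kqgn hkco isgr nyb nibf pasng
Hunk 6: at line 11 remove [hkco] add [vdfwg,iyg] -> 18 lines: ndcp qmkq eco vxs aoiz xpszp ijv ugbjw xgsm fhkij hfyf kqgn vdfwg iyg isgr nyb nibf pasng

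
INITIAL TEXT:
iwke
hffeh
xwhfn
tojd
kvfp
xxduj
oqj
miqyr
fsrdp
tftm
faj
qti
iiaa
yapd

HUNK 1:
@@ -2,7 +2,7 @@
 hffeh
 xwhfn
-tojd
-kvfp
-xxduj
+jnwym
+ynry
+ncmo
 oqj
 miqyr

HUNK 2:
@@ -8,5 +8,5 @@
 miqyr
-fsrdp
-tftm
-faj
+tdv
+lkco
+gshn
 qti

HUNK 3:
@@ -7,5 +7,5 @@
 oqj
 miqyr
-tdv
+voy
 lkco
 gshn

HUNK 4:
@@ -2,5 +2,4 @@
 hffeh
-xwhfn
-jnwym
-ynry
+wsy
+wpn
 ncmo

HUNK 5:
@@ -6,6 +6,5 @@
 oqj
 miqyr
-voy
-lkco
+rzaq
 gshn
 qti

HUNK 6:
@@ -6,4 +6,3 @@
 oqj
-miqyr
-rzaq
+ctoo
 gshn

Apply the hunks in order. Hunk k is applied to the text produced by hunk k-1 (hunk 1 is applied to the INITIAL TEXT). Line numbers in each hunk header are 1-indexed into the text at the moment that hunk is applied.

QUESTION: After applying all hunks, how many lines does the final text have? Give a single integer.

Answer: 11

Derivation:
Hunk 1: at line 2 remove [tojd,kvfp,xxduj] add [jnwym,ynry,ncmo] -> 14 lines: iwke hffeh xwhfn jnwym ynry ncmo oqj miqyr fsrdp tftm faj qti iiaa yapd
Hunk 2: at line 8 remove [fsrdp,tftm,faj] add [tdv,lkco,gshn] -> 14 lines: iwke hffeh xwhfn jnwym ynry ncmo oqj miqyr tdv lkco gshn qti iiaa yapd
Hunk 3: at line 7 remove [tdv] add [voy] -> 14 lines: iwke hffeh xwhfn jnwym ynry ncmo oqj miqyr voy lkco gshn qti iiaa yapd
Hunk 4: at line 2 remove [xwhfn,jnwym,ynry] add [wsy,wpn] -> 13 lines: iwke hffeh wsy wpn ncmo oqj miqyr voy lkco gshn qti iiaa yapd
Hunk 5: at line 6 remove [voy,lkco] add [rzaq] -> 12 lines: iwke hffeh wsy wpn ncmo oqj miqyr rzaq gshn qti iiaa yapd
Hunk 6: at line 6 remove [miqyr,rzaq] add [ctoo] -> 11 lines: iwke hffeh wsy wpn ncmo oqj ctoo gshn qti iiaa yapd
Final line count: 11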